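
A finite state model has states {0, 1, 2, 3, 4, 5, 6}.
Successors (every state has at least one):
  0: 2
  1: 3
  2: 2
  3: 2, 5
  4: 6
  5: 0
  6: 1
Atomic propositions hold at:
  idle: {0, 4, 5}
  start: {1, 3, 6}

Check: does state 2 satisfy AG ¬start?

Sat(¬start) = {0, 2, 4, 5}
AG ¬start: greatest fixpoint, start Z0 = {0, 2, 4, 5}, keep only states in Sat with every successor in Z. Z1 = {0, 2, 5}; fixed.
Sat(AG ¬start) = {0, 2, 5}
2 ∈ Sat(AG ¬start) = {0, 2, 5}, so the formula holds at 2.

Yes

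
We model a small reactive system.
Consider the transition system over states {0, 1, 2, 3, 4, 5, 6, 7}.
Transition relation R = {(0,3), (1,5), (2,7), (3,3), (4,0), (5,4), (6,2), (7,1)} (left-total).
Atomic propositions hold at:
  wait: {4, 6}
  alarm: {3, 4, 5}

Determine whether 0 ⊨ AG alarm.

No

AG alarm: greatest fixpoint, start Z0 = {3, 4, 5}, keep only states in Sat with every successor in Z. Z1 = {3, 5}; Z2 = {3}; fixed.
Sat(AG alarm) = {3}
0 ∉ Sat(AG alarm) = {3}, so the formula does not hold at 0.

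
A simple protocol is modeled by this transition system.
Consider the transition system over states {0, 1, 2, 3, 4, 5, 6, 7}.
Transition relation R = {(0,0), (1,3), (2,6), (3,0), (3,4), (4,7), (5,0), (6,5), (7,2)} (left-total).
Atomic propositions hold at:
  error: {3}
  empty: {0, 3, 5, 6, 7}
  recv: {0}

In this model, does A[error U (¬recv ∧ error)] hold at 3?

Yes

Sat(¬recv) = {1, 2, 3, 4, 5, 6, 7}
Sat(¬recv ∧ error) = {3}
A[error U (¬recv ∧ error)]: least fixpoint, start Z0 = Sat((¬recv ∧ error)) = {3}, add states in Sat(error) with every successor in Z. Already a fixed point.
Sat(A[error U (¬recv ∧ error)]) = {3}
3 ∈ Sat(A[error U (¬recv ∧ error)]) = {3}, so the formula holds at 3.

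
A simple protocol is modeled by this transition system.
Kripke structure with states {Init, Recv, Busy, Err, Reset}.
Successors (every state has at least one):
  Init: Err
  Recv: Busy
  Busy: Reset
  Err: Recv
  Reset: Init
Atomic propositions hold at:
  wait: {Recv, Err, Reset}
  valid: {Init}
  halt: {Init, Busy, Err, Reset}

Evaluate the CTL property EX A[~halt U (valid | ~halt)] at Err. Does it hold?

Yes

Sat(~halt) = {Recv}
Sat(valid | ~halt) = {Init, Recv}
A[~halt U (valid | ~halt)]: least fixpoint, start Z0 = Sat((valid | ~halt)) = {Init, Recv}, add states in Sat(~halt) with every successor in Z. Already a fixed point.
Sat(A[~halt U (valid | ~halt)]) = {Init, Recv}
Sat(EX A[~halt U (valid | ~halt)]) = {s : some successor in {Init, Recv}} = {Err, Reset}
Err ∈ Sat(EX A[~halt U (valid | ~halt)]) = {Err, Reset}, so the formula holds at Err.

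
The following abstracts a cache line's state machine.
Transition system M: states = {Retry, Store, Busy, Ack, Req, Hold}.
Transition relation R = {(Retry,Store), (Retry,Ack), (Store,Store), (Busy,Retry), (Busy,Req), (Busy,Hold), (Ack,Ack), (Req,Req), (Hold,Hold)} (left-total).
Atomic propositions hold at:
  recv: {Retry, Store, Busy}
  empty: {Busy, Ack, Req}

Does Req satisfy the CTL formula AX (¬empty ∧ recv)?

Sat(¬empty) = {Retry, Store, Hold}
Sat(¬empty ∧ recv) = {Retry, Store}
Sat(AX (¬empty ∧ recv)) = {s : every successor in {Retry, Store}} = {Store}
Req ∉ Sat(AX (¬empty ∧ recv)) = {Store}, so the formula does not hold at Req.

No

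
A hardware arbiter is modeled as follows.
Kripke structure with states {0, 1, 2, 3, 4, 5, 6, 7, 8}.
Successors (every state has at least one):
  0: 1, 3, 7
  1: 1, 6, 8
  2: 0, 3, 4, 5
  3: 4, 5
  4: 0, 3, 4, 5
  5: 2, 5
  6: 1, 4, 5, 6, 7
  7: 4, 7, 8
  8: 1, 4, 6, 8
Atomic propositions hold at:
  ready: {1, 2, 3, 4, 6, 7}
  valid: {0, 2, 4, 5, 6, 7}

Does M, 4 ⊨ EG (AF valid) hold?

AF valid: least fixpoint, start Z0 = {0, 2, 4, 5, 6, 7}, add states with every successor in Z. Z1 = {0, 2, 3, 4, 5, 6, 7}; fixed.
Sat(AF valid) = {0, 2, 3, 4, 5, 6, 7}
EG (AF valid): greatest fixpoint, start Z0 = {0, 2, 3, 4, 5, 6, 7}, keep only states in Sat with some successor in Z. Already a fixed point.
Sat(EG (AF valid)) = {0, 2, 3, 4, 5, 6, 7}
4 ∈ Sat(EG (AF valid)) = {0, 2, 3, 4, 5, 6, 7}, so the formula holds at 4.

Yes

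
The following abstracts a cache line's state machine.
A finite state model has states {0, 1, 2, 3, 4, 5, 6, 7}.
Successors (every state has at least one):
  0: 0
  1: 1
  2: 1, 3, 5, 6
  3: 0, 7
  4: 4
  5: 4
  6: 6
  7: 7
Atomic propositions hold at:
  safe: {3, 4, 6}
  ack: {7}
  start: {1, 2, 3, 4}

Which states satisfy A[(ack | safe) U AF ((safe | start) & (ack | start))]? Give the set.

{1, 2, 3, 4, 5}

Sat(ack | safe) = {3, 4, 6, 7}
Sat(safe | start) = {1, 2, 3, 4, 6}
Sat(ack | start) = {1, 2, 3, 4, 7}
Sat((safe | start) & (ack | start)) = {1, 2, 3, 4}
AF ((safe | start) & (ack | start)): least fixpoint, start Z0 = {1, 2, 3, 4}, add states with every successor in Z. Z1 = {1, 2, 3, 4, 5}; fixed.
Sat(AF ((safe | start) & (ack | start))) = {1, 2, 3, 4, 5}
A[(ack | safe) U AF ((safe | start) & (ack | start))]: least fixpoint, start Z0 = Sat(AF ((safe | start) & (ack | start))) = {1, 2, 3, 4, 5}, add states in Sat(ack | safe) with every successor in Z. Already a fixed point.
Sat(A[(ack | safe) U AF ((safe | start) & (ack | start))]) = {1, 2, 3, 4, 5}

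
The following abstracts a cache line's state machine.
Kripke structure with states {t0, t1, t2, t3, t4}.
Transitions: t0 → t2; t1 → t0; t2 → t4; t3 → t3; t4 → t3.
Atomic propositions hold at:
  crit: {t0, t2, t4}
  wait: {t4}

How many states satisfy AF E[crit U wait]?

E[crit U wait]: least fixpoint, start Z0 = Sat(wait) = {t4}, add states in Sat(crit) with some successor in Z. Z1 = {t2, t4}; Z2 = {t0, t2, t4}; fixed.
Sat(E[crit U wait]) = {t0, t2, t4}
AF E[crit U wait]: least fixpoint, start Z0 = {t0, t2, t4}, add states with every successor in Z. Z1 = {t0, t1, t2, t4}; fixed.
Sat(AF E[crit U wait]) = {t0, t1, t2, t4}
|Sat(AF E[crit U wait])| = |{t0, t1, t2, t4}| = 4.

4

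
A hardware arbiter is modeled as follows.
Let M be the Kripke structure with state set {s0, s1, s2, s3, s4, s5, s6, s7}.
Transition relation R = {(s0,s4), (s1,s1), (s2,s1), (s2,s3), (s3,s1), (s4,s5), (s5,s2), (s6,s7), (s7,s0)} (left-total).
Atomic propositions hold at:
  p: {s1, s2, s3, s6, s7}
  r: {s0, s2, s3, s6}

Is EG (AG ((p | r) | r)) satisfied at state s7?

Sat(p | r) = {s0, s1, s2, s3, s6, s7}
Sat((p | r) | r) = {s0, s1, s2, s3, s6, s7}
AG ((p | r) | r): greatest fixpoint, start Z0 = {s0, s1, s2, s3, s6, s7}, keep only states in Sat with every successor in Z. Z1 = {s1, s2, s3, s6, s7}; Z2 = {s1, s2, s3, s6}; Z3 = {s1, s2, s3}; fixed.
Sat(AG ((p | r) | r)) = {s1, s2, s3}
EG (AG ((p | r) | r)): greatest fixpoint, start Z0 = {s1, s2, s3}, keep only states in Sat with some successor in Z. Already a fixed point.
Sat(EG (AG ((p | r) | r))) = {s1, s2, s3}
s7 ∉ Sat(EG (AG ((p | r) | r))) = {s1, s2, s3}, so the formula does not hold at s7.

No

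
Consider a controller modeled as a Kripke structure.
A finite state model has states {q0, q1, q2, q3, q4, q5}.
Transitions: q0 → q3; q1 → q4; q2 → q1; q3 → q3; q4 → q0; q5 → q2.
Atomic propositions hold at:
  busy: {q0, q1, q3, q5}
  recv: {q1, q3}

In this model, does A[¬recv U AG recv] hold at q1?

No

Sat(¬recv) = {q0, q2, q4, q5}
AG recv: greatest fixpoint, start Z0 = {q1, q3}, keep only states in Sat with every successor in Z. Z1 = {q3}; fixed.
Sat(AG recv) = {q3}
A[¬recv U AG recv]: least fixpoint, start Z0 = Sat(AG recv) = {q3}, add states in Sat(¬recv) with every successor in Z. Z1 = {q0, q3}; Z2 = {q0, q3, q4}; fixed.
Sat(A[¬recv U AG recv]) = {q0, q3, q4}
q1 ∉ Sat(A[¬recv U AG recv]) = {q0, q3, q4}, so the formula does not hold at q1.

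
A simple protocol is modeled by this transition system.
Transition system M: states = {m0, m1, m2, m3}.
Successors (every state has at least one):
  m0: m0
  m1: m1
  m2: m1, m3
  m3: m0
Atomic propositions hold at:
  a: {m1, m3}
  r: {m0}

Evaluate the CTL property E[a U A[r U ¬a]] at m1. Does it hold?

Sat(¬a) = {m0, m2}
A[r U ¬a]: least fixpoint, start Z0 = Sat(¬a) = {m0, m2}, add states in Sat(r) with every successor in Z. Already a fixed point.
Sat(A[r U ¬a]) = {m0, m2}
E[a U A[r U ¬a]]: least fixpoint, start Z0 = Sat(A[r U ¬a]) = {m0, m2}, add states in Sat(a) with some successor in Z. Z1 = {m0, m2, m3}; fixed.
Sat(E[a U A[r U ¬a]]) = {m0, m2, m3}
m1 ∉ Sat(E[a U A[r U ¬a]]) = {m0, m2, m3}, so the formula does not hold at m1.

No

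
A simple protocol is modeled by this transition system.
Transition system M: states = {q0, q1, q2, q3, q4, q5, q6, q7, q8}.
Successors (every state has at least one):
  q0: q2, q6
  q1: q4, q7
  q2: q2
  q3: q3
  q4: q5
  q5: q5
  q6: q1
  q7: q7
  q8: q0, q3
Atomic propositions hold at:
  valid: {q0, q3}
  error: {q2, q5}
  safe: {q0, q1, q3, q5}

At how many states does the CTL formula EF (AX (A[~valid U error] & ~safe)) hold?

Sat(~valid) = {q1, q2, q4, q5, q6, q7, q8}
A[~valid U error]: least fixpoint, start Z0 = Sat(error) = {q2, q5}, add states in Sat(~valid) with every successor in Z. Z1 = {q2, q4, q5}; fixed.
Sat(A[~valid U error]) = {q2, q4, q5}
Sat(~safe) = {q2, q4, q6, q7, q8}
Sat(A[~valid U error] & ~safe) = {q2, q4}
Sat(AX (A[~valid U error] & ~safe)) = {s : every successor in {q2, q4}} = {q2}
EF (AX (A[~valid U error] & ~safe)): least fixpoint, start Z0 = {q2}, add states with some successor in Z. Z1 = {q0, q2}; Z2 = {q0, q2, q8}; fixed.
Sat(EF (AX (A[~valid U error] & ~safe))) = {q0, q2, q8}
|Sat(EF (AX (A[~valid U error] & ~safe)))| = |{q0, q2, q8}| = 3.

3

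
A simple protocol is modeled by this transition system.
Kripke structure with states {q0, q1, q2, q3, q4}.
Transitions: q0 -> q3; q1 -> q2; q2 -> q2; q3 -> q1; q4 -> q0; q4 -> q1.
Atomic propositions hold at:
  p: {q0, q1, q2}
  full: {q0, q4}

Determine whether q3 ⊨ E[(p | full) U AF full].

No

Sat(p | full) = {q0, q1, q2, q4}
AF full: least fixpoint, start Z0 = {q0, q4}, add states with every successor in Z. Already a fixed point.
Sat(AF full) = {q0, q4}
E[(p | full) U AF full]: least fixpoint, start Z0 = Sat(AF full) = {q0, q4}, add states in Sat(p | full) with some successor in Z. Already a fixed point.
Sat(E[(p | full) U AF full]) = {q0, q4}
q3 ∉ Sat(E[(p | full) U AF full]) = {q0, q4}, so the formula does not hold at q3.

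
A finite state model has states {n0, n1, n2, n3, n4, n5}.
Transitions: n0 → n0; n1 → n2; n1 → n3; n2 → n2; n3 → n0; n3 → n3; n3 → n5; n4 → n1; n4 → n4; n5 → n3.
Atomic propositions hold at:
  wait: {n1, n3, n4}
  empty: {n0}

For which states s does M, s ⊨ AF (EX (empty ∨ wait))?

Sat(empty ∨ wait) = {n0, n1, n3, n4}
Sat(EX (empty ∨ wait)) = {s : some successor in {n0, n1, n3, n4}} = {n0, n1, n3, n4, n5}
AF (EX (empty ∨ wait)): least fixpoint, start Z0 = {n0, n1, n3, n4, n5}, add states with every successor in Z. Already a fixed point.
Sat(AF (EX (empty ∨ wait))) = {n0, n1, n3, n4, n5}

{n0, n1, n3, n4, n5}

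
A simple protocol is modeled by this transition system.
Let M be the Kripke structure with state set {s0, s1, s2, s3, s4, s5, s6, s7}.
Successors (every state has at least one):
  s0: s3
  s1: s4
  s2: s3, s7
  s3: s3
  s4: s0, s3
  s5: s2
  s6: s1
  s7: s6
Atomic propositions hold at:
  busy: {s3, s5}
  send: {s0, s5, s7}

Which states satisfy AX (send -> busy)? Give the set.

{s0, s1, s3, s5, s6, s7}

Sat(send -> busy) = {s1, s2, s3, s4, s5, s6}
Sat(AX (send -> busy)) = {s : every successor in {s1, s2, s3, s4, s5, s6}} = {s0, s1, s3, s5, s6, s7}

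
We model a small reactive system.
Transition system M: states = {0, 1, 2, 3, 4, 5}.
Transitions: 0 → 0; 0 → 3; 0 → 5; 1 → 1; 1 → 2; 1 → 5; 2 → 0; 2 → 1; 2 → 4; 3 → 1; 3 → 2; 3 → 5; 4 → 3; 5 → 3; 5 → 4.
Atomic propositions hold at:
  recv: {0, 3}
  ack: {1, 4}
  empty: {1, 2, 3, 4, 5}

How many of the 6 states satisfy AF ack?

AF ack: least fixpoint, start Z0 = {1, 4}, add states with every successor in Z. Already a fixed point.
Sat(AF ack) = {1, 4}
|Sat(AF ack)| = |{1, 4}| = 2.

2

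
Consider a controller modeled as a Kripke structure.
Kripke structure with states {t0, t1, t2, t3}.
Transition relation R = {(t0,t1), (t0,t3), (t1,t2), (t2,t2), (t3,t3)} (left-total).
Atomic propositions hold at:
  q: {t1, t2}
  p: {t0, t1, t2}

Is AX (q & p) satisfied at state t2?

Sat(q & p) = {t1, t2}
Sat(AX (q & p)) = {s : every successor in {t1, t2}} = {t1, t2}
t2 ∈ Sat(AX (q & p)) = {t1, t2}, so the formula holds at t2.

Yes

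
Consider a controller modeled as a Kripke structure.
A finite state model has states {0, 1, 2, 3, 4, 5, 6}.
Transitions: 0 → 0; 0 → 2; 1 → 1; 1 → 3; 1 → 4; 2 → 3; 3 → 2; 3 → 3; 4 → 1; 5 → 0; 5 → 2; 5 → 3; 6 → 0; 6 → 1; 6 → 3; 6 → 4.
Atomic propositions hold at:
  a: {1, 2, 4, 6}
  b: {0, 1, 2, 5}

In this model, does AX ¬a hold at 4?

Sat(¬a) = {0, 3, 5}
Sat(AX ¬a) = {s : every successor in {0, 3, 5}} = {2}
4 ∉ Sat(AX ¬a) = {2}, so the formula does not hold at 4.

No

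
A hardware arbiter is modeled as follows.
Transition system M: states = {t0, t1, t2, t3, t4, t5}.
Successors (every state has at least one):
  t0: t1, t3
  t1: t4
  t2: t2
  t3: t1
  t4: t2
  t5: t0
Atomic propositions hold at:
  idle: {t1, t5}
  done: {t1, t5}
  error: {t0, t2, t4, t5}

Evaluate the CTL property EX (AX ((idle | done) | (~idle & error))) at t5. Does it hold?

Sat(idle | done) = {t1, t5}
Sat(~idle) = {t0, t2, t3, t4}
Sat(~idle & error) = {t0, t2, t4}
Sat((idle | done) | (~idle & error)) = {t0, t1, t2, t4, t5}
Sat(AX ((idle | done) | (~idle & error))) = {s : every successor in {t0, t1, t2, t4, t5}} = {t1, t2, t3, t4, t5}
Sat(EX (AX ((idle | done) | (~idle & error)))) = {s : some successor in {t1, t2, t3, t4, t5}} = {t0, t1, t2, t3, t4}
t5 ∉ Sat(EX (AX ((idle | done) | (~idle & error)))) = {t0, t1, t2, t3, t4}, so the formula does not hold at t5.

No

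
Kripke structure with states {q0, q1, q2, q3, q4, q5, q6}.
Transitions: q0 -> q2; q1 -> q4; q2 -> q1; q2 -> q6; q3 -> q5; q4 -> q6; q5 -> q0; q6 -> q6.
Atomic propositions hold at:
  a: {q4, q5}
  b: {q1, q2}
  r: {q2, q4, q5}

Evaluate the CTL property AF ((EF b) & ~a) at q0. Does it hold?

EF b: least fixpoint, start Z0 = {q1, q2}, add states with some successor in Z. Z1 = {q0, q1, q2}; Z2 = {q0, q1, q2, q5}; Z3 = {q0, q1, q2, q3, q5}; fixed.
Sat(EF b) = {q0, q1, q2, q3, q5}
Sat(~a) = {q0, q1, q2, q3, q6}
Sat((EF b) & ~a) = {q0, q1, q2, q3}
AF ((EF b) & ~a): least fixpoint, start Z0 = {q0, q1, q2, q3}, add states with every successor in Z. Z1 = {q0, q1, q2, q3, q5}; fixed.
Sat(AF ((EF b) & ~a)) = {q0, q1, q2, q3, q5}
q0 ∈ Sat(AF ((EF b) & ~a)) = {q0, q1, q2, q3, q5}, so the formula holds at q0.

Yes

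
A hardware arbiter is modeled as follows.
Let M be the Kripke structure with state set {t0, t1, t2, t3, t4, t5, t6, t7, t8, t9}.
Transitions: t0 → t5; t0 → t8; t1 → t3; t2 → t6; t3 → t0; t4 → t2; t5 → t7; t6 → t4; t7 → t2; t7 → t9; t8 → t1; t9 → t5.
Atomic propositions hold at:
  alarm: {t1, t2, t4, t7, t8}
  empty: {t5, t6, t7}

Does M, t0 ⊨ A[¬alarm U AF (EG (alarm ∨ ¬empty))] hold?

Yes

Sat(¬alarm) = {t0, t3, t5, t6, t9}
Sat(¬empty) = {t0, t1, t2, t3, t4, t8, t9}
Sat(alarm ∨ ¬empty) = {t0, t1, t2, t3, t4, t7, t8, t9}
EG (alarm ∨ ¬empty): greatest fixpoint, start Z0 = {t0, t1, t2, t3, t4, t7, t8, t9}, keep only states in Sat with some successor in Z. Z1 = {t0, t1, t3, t4, t7, t8}; Z2 = {t0, t1, t3, t8}; fixed.
Sat(EG (alarm ∨ ¬empty)) = {t0, t1, t3, t8}
AF (EG (alarm ∨ ¬empty)): least fixpoint, start Z0 = {t0, t1, t3, t8}, add states with every successor in Z. Already a fixed point.
Sat(AF (EG (alarm ∨ ¬empty))) = {t0, t1, t3, t8}
A[¬alarm U AF (EG (alarm ∨ ¬empty))]: least fixpoint, start Z0 = Sat(AF (EG (alarm ∨ ¬empty))) = {t0, t1, t3, t8}, add states in Sat(¬alarm) with every successor in Z. Already a fixed point.
Sat(A[¬alarm U AF (EG (alarm ∨ ¬empty))]) = {t0, t1, t3, t8}
t0 ∈ Sat(A[¬alarm U AF (EG (alarm ∨ ¬empty))]) = {t0, t1, t3, t8}, so the formula holds at t0.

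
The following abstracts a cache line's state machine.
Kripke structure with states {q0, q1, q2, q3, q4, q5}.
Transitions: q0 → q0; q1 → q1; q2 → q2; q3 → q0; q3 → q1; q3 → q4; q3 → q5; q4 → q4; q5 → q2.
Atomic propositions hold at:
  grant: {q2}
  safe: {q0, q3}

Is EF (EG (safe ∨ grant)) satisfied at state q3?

Sat(safe ∨ grant) = {q0, q2, q3}
EG (safe ∨ grant): greatest fixpoint, start Z0 = {q0, q2, q3}, keep only states in Sat with some successor in Z. Already a fixed point.
Sat(EG (safe ∨ grant)) = {q0, q2, q3}
EF (EG (safe ∨ grant)): least fixpoint, start Z0 = {q0, q2, q3}, add states with some successor in Z. Z1 = {q0, q2, q3, q5}; fixed.
Sat(EF (EG (safe ∨ grant))) = {q0, q2, q3, q5}
q3 ∈ Sat(EF (EG (safe ∨ grant))) = {q0, q2, q3, q5}, so the formula holds at q3.

Yes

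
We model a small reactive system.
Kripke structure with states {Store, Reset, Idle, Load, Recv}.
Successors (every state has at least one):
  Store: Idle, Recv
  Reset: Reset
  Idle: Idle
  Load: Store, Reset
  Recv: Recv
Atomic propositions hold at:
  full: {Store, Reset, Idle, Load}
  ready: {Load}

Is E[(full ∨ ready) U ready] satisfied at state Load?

Yes

Sat(full ∨ ready) = {Store, Reset, Idle, Load}
E[(full ∨ ready) U ready]: least fixpoint, start Z0 = Sat(ready) = {Load}, add states in Sat(full ∨ ready) with some successor in Z. Already a fixed point.
Sat(E[(full ∨ ready) U ready]) = {Load}
Load ∈ Sat(E[(full ∨ ready) U ready]) = {Load}, so the formula holds at Load.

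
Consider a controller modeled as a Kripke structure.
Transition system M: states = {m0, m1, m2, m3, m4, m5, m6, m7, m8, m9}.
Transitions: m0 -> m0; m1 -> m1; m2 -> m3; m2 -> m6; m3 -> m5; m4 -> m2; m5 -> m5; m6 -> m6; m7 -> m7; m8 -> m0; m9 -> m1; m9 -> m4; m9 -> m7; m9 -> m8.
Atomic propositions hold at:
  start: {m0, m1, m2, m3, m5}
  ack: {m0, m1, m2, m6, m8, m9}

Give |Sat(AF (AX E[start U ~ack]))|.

Sat(~ack) = {m3, m4, m5, m7}
E[start U ~ack]: least fixpoint, start Z0 = Sat(~ack) = {m3, m4, m5, m7}, add states in Sat(start) with some successor in Z. Z1 = {m2, m3, m4, m5, m7}; fixed.
Sat(E[start U ~ack]) = {m2, m3, m4, m5, m7}
Sat(AX E[start U ~ack]) = {s : every successor in {m2, m3, m4, m5, m7}} = {m3, m4, m5, m7}
AF (AX E[start U ~ack]): least fixpoint, start Z0 = {m3, m4, m5, m7}, add states with every successor in Z. Already a fixed point.
Sat(AF (AX E[start U ~ack])) = {m3, m4, m5, m7}
|Sat(AF (AX E[start U ~ack]))| = |{m3, m4, m5, m7}| = 4.

4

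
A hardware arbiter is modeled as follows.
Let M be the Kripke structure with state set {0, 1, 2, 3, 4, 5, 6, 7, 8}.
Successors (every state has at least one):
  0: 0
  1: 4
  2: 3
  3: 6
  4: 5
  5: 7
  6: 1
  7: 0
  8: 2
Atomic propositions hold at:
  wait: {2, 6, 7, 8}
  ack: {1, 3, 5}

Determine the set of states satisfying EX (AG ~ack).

{0, 5, 7}

Sat(~ack) = {0, 2, 4, 6, 7, 8}
AG ~ack: greatest fixpoint, start Z0 = {0, 2, 4, 6, 7, 8}, keep only states in Sat with every successor in Z. Z1 = {0, 7, 8}; Z2 = {0, 7}; fixed.
Sat(AG ~ack) = {0, 7}
Sat(EX (AG ~ack)) = {s : some successor in {0, 7}} = {0, 5, 7}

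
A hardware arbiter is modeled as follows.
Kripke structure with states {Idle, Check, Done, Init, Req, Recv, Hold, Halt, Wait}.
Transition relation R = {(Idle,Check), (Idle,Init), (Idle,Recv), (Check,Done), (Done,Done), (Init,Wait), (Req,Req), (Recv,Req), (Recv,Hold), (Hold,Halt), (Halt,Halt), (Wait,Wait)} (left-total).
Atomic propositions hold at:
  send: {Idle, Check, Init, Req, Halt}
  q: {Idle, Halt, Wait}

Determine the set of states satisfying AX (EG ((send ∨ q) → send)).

Sat(send ∨ q) = {Idle, Check, Init, Req, Halt, Wait}
Sat((send ∨ q) → send) = {Idle, Check, Done, Init, Req, Recv, Hold, Halt}
EG ((send ∨ q) → send): greatest fixpoint, start Z0 = {Idle, Check, Done, Init, Req, Recv, Hold, Halt}, keep only states in Sat with some successor in Z. Z1 = {Idle, Check, Done, Req, Recv, Hold, Halt}; fixed.
Sat(EG ((send ∨ q) → send)) = {Idle, Check, Done, Req, Recv, Hold, Halt}
Sat(AX (EG ((send ∨ q) → send))) = {s : every successor in {Idle, Check, Done, Req, Recv, Hold, Halt}} = {Check, Done, Req, Recv, Hold, Halt}

{Check, Done, Req, Recv, Hold, Halt}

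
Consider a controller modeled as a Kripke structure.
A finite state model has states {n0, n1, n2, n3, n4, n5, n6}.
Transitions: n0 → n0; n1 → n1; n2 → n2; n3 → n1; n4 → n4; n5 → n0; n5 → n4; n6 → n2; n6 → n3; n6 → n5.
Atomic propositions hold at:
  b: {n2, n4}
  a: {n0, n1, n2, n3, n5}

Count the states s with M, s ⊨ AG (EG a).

EG a: greatest fixpoint, start Z0 = {n0, n1, n2, n3, n5}, keep only states in Sat with some successor in Z. Already a fixed point.
Sat(EG a) = {n0, n1, n2, n3, n5}
AG (EG a): greatest fixpoint, start Z0 = {n0, n1, n2, n3, n5}, keep only states in Sat with every successor in Z. Z1 = {n0, n1, n2, n3}; fixed.
Sat(AG (EG a)) = {n0, n1, n2, n3}
|Sat(AG (EG a))| = |{n0, n1, n2, n3}| = 4.

4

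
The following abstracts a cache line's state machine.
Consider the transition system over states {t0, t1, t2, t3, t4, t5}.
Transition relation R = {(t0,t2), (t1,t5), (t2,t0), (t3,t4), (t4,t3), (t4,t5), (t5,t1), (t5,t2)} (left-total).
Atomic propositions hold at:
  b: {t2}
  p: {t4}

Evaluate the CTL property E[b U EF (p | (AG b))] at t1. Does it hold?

AG b: greatest fixpoint, start Z0 = {t2}, keep only states in Sat with every successor in Z. Z1 = ∅; fixed.
Sat(AG b) = ∅
Sat(p | (AG b)) = {t4}
EF (p | (AG b)): least fixpoint, start Z0 = {t4}, add states with some successor in Z. Z1 = {t3, t4}; fixed.
Sat(EF (p | (AG b))) = {t3, t4}
E[b U EF (p | (AG b))]: least fixpoint, start Z0 = Sat(EF (p | (AG b))) = {t3, t4}, add states in Sat(b) with some successor in Z. Already a fixed point.
Sat(E[b U EF (p | (AG b))]) = {t3, t4}
t1 ∉ Sat(E[b U EF (p | (AG b))]) = {t3, t4}, so the formula does not hold at t1.

No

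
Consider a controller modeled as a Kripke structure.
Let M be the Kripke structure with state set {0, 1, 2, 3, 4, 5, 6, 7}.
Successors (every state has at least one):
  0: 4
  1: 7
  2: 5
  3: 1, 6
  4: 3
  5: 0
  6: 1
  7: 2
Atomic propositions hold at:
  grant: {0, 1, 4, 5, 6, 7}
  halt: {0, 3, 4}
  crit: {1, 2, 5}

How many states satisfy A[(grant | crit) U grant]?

7

Sat(grant | crit) = {0, 1, 2, 4, 5, 6, 7}
A[(grant | crit) U grant]: least fixpoint, start Z0 = Sat(grant) = {0, 1, 4, 5, 6, 7}, add states in Sat(grant | crit) with every successor in Z. Z1 = {0, 1, 2, 4, 5, 6, 7}; fixed.
Sat(A[(grant | crit) U grant]) = {0, 1, 2, 4, 5, 6, 7}
|Sat(A[(grant | crit) U grant])| = |{0, 1, 2, 4, 5, 6, 7}| = 7.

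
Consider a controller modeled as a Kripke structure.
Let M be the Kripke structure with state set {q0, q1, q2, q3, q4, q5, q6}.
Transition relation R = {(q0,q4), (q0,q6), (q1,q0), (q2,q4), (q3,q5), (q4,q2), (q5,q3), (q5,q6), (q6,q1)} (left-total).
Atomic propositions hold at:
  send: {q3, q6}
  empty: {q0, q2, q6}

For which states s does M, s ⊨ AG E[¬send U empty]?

Sat(¬send) = {q0, q1, q2, q4, q5}
E[¬send U empty]: least fixpoint, start Z0 = Sat(empty) = {q0, q2, q6}, add states in Sat(¬send) with some successor in Z. Z1 = {q0, q1, q2, q4, q5, q6}; fixed.
Sat(E[¬send U empty]) = {q0, q1, q2, q4, q5, q6}
AG E[¬send U empty]: greatest fixpoint, start Z0 = {q0, q1, q2, q4, q5, q6}, keep only states in Sat with every successor in Z. Z1 = {q0, q1, q2, q4, q6}; fixed.
Sat(AG E[¬send U empty]) = {q0, q1, q2, q4, q6}

{q0, q1, q2, q4, q6}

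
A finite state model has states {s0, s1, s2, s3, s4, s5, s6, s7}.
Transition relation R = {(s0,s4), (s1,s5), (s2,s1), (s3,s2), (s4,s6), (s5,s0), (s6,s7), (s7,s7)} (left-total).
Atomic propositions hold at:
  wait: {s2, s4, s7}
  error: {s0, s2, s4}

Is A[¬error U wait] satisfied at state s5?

Sat(¬error) = {s1, s3, s5, s6, s7}
A[¬error U wait]: least fixpoint, start Z0 = Sat(wait) = {s2, s4, s7}, add states in Sat(¬error) with every successor in Z. Z1 = {s2, s3, s4, s6, s7}; fixed.
Sat(A[¬error U wait]) = {s2, s3, s4, s6, s7}
s5 ∉ Sat(A[¬error U wait]) = {s2, s3, s4, s6, s7}, so the formula does not hold at s5.

No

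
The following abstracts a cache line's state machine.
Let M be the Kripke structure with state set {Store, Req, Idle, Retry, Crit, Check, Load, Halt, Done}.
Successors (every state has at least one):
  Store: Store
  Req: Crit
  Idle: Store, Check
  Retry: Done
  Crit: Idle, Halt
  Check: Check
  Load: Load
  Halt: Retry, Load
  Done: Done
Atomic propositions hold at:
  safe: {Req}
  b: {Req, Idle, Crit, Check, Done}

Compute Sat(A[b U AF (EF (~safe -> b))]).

Sat(~safe) = {Store, Idle, Retry, Crit, Check, Load, Halt, Done}
Sat(~safe -> b) = {Req, Idle, Crit, Check, Done}
EF (~safe -> b): least fixpoint, start Z0 = {Req, Idle, Crit, Check, Done}, add states with some successor in Z. Z1 = {Req, Idle, Retry, Crit, Check, Done}; Z2 = {Req, Idle, Retry, Crit, Check, Halt, Done}; fixed.
Sat(EF (~safe -> b)) = {Req, Idle, Retry, Crit, Check, Halt, Done}
AF (EF (~safe -> b)): least fixpoint, start Z0 = {Req, Idle, Retry, Crit, Check, Halt, Done}, add states with every successor in Z. Already a fixed point.
Sat(AF (EF (~safe -> b))) = {Req, Idle, Retry, Crit, Check, Halt, Done}
A[b U AF (EF (~safe -> b))]: least fixpoint, start Z0 = Sat(AF (EF (~safe -> b))) = {Req, Idle, Retry, Crit, Check, Halt, Done}, add states in Sat(b) with every successor in Z. Already a fixed point.
Sat(A[b U AF (EF (~safe -> b))]) = {Req, Idle, Retry, Crit, Check, Halt, Done}

{Req, Idle, Retry, Crit, Check, Halt, Done}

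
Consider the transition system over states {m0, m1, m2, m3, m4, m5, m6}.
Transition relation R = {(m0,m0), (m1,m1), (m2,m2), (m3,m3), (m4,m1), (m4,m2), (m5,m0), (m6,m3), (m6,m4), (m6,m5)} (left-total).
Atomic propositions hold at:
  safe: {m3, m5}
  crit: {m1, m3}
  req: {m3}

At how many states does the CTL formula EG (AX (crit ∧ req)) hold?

1

Sat(crit ∧ req) = {m3}
Sat(AX (crit ∧ req)) = {s : every successor in {m3}} = {m3}
EG (AX (crit ∧ req)): greatest fixpoint, start Z0 = {m3}, keep only states in Sat with some successor in Z. Already a fixed point.
Sat(EG (AX (crit ∧ req))) = {m3}
|Sat(EG (AX (crit ∧ req)))| = |{m3}| = 1.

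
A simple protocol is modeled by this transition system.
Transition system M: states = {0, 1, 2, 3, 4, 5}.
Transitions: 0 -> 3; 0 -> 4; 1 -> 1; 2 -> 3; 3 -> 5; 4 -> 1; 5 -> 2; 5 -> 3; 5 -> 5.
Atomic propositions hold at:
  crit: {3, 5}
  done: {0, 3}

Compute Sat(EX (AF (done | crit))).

{0, 2, 3, 5}

Sat(done | crit) = {0, 3, 5}
AF (done | crit): least fixpoint, start Z0 = {0, 3, 5}, add states with every successor in Z. Z1 = {0, 2, 3, 5}; fixed.
Sat(AF (done | crit)) = {0, 2, 3, 5}
Sat(EX (AF (done | crit))) = {s : some successor in {0, 2, 3, 5}} = {0, 2, 3, 5}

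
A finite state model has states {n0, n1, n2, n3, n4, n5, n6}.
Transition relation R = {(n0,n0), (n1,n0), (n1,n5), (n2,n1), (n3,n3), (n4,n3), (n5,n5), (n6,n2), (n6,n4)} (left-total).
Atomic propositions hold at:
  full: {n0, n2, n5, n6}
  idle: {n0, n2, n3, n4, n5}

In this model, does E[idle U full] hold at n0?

E[idle U full]: least fixpoint, start Z0 = Sat(full) = {n0, n2, n5, n6}, add states in Sat(idle) with some successor in Z. Already a fixed point.
Sat(E[idle U full]) = {n0, n2, n5, n6}
n0 ∈ Sat(E[idle U full]) = {n0, n2, n5, n6}, so the formula holds at n0.

Yes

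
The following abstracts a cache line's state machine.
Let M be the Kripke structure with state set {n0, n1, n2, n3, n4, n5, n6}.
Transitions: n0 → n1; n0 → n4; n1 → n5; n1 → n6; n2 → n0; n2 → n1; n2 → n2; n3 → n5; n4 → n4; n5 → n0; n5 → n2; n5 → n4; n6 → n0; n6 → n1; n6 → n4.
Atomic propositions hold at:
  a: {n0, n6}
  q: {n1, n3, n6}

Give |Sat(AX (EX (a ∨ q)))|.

3

Sat(a ∨ q) = {n0, n1, n3, n6}
Sat(EX (a ∨ q)) = {s : some successor in {n0, n1, n3, n6}} = {n0, n1, n2, n5, n6}
Sat(AX (EX (a ∨ q))) = {s : every successor in {n0, n1, n2, n5, n6}} = {n1, n2, n3}
|Sat(AX (EX (a ∨ q)))| = |{n1, n2, n3}| = 3.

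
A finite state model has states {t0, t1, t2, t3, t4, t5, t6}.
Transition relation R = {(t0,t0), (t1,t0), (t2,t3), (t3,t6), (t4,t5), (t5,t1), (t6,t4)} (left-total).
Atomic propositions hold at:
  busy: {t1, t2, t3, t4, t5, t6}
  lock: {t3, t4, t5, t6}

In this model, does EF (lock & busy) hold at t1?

Sat(lock & busy) = {t3, t4, t5, t6}
EF (lock & busy): least fixpoint, start Z0 = {t3, t4, t5, t6}, add states with some successor in Z. Z1 = {t2, t3, t4, t5, t6}; fixed.
Sat(EF (lock & busy)) = {t2, t3, t4, t5, t6}
t1 ∉ Sat(EF (lock & busy)) = {t2, t3, t4, t5, t6}, so the formula does not hold at t1.

No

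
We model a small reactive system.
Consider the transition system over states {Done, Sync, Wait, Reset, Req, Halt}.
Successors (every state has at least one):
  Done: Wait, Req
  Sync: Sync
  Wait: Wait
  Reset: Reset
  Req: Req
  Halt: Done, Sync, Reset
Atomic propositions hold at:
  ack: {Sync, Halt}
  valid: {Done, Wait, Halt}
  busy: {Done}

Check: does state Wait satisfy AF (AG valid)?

Yes

AG valid: greatest fixpoint, start Z0 = {Done, Wait, Halt}, keep only states in Sat with every successor in Z. Z1 = {Wait}; fixed.
Sat(AG valid) = {Wait}
AF (AG valid): least fixpoint, start Z0 = {Wait}, add states with every successor in Z. Already a fixed point.
Sat(AF (AG valid)) = {Wait}
Wait ∈ Sat(AF (AG valid)) = {Wait}, so the formula holds at Wait.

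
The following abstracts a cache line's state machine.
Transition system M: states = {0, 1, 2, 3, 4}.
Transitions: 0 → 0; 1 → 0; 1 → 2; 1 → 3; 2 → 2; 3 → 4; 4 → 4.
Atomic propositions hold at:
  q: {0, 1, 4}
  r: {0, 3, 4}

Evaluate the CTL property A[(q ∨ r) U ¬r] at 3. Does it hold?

No

Sat(q ∨ r) = {0, 1, 3, 4}
Sat(¬r) = {1, 2}
A[(q ∨ r) U ¬r]: least fixpoint, start Z0 = Sat(¬r) = {1, 2}, add states in Sat(q ∨ r) with every successor in Z. Already a fixed point.
Sat(A[(q ∨ r) U ¬r]) = {1, 2}
3 ∉ Sat(A[(q ∨ r) U ¬r]) = {1, 2}, so the formula does not hold at 3.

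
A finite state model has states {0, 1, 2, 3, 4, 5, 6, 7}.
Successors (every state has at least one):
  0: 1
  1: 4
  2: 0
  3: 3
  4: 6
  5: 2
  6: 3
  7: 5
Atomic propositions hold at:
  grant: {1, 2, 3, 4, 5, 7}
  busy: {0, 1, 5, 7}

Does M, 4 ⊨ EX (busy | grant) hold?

No

Sat(busy | grant) = {0, 1, 2, 3, 4, 5, 7}
Sat(EX (busy | grant)) = {s : some successor in {0, 1, 2, 3, 4, 5, 7}} = {0, 1, 2, 3, 5, 6, 7}
4 ∉ Sat(EX (busy | grant)) = {0, 1, 2, 3, 5, 6, 7}, so the formula does not hold at 4.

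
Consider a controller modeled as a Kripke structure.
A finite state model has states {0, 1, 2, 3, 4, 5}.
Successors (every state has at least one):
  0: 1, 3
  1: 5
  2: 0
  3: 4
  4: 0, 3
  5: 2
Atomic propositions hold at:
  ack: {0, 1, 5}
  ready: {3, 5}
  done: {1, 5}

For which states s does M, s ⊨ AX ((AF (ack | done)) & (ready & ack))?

Sat(ack | done) = {0, 1, 5}
AF (ack | done): least fixpoint, start Z0 = {0, 1, 5}, add states with every successor in Z. Z1 = {0, 1, 2, 5}; fixed.
Sat(AF (ack | done)) = {0, 1, 2, 5}
Sat(ready & ack) = {5}
Sat((AF (ack | done)) & (ready & ack)) = {5}
Sat(AX ((AF (ack | done)) & (ready & ack))) = {s : every successor in {5}} = {1}

{1}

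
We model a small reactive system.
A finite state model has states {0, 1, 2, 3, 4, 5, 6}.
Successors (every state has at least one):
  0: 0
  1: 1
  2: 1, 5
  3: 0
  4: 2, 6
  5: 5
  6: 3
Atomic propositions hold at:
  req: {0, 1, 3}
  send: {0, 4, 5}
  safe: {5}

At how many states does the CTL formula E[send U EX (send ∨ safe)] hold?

Sat(send ∨ safe) = {0, 4, 5}
Sat(EX (send ∨ safe)) = {s : some successor in {0, 4, 5}} = {0, 2, 3, 5}
E[send U EX (send ∨ safe)]: least fixpoint, start Z0 = Sat(EX (send ∨ safe)) = {0, 2, 3, 5}, add states in Sat(send) with some successor in Z. Z1 = {0, 2, 3, 4, 5}; fixed.
Sat(E[send U EX (send ∨ safe)]) = {0, 2, 3, 4, 5}
|Sat(E[send U EX (send ∨ safe)])| = |{0, 2, 3, 4, 5}| = 5.

5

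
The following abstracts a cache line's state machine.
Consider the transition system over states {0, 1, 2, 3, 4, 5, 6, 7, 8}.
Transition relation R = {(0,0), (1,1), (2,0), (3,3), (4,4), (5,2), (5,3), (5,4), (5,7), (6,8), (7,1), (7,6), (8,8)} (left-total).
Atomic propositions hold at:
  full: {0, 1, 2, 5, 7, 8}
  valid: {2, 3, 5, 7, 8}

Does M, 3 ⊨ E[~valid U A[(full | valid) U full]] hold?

No

Sat(~valid) = {0, 1, 4, 6}
Sat(full | valid) = {0, 1, 2, 3, 5, 7, 8}
A[(full | valid) U full]: least fixpoint, start Z0 = Sat(full) = {0, 1, 2, 5, 7, 8}, add states in Sat(full | valid) with every successor in Z. Already a fixed point.
Sat(A[(full | valid) U full]) = {0, 1, 2, 5, 7, 8}
E[~valid U A[(full | valid) U full]]: least fixpoint, start Z0 = Sat(A[(full | valid) U full]) = {0, 1, 2, 5, 7, 8}, add states in Sat(~valid) with some successor in Z. Z1 = {0, 1, 2, 5, 6, 7, 8}; fixed.
Sat(E[~valid U A[(full | valid) U full]]) = {0, 1, 2, 5, 6, 7, 8}
3 ∉ Sat(E[~valid U A[(full | valid) U full]]) = {0, 1, 2, 5, 6, 7, 8}, so the formula does not hold at 3.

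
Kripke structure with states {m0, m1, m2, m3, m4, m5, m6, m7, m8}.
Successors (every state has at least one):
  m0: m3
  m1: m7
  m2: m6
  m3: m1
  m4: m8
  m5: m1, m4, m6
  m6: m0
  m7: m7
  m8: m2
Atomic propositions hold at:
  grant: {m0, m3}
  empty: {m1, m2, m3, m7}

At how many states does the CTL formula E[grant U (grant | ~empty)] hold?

6

Sat(~empty) = {m0, m4, m5, m6, m8}
Sat(grant | ~empty) = {m0, m3, m4, m5, m6, m8}
E[grant U (grant | ~empty)]: least fixpoint, start Z0 = Sat((grant | ~empty)) = {m0, m3, m4, m5, m6, m8}, add states in Sat(grant) with some successor in Z. Already a fixed point.
Sat(E[grant U (grant | ~empty)]) = {m0, m3, m4, m5, m6, m8}
|Sat(E[grant U (grant | ~empty)])| = |{m0, m3, m4, m5, m6, m8}| = 6.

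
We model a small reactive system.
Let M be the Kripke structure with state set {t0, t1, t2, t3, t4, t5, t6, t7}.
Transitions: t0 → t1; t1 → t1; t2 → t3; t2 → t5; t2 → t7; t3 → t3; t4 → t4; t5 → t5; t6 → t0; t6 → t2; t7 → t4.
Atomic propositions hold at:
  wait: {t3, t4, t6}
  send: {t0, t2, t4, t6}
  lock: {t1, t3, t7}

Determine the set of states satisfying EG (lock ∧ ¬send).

{t1, t3}

Sat(¬send) = {t1, t3, t5, t7}
Sat(lock ∧ ¬send) = {t1, t3, t7}
EG (lock ∧ ¬send): greatest fixpoint, start Z0 = {t1, t3, t7}, keep only states in Sat with some successor in Z. Z1 = {t1, t3}; fixed.
Sat(EG (lock ∧ ¬send)) = {t1, t3}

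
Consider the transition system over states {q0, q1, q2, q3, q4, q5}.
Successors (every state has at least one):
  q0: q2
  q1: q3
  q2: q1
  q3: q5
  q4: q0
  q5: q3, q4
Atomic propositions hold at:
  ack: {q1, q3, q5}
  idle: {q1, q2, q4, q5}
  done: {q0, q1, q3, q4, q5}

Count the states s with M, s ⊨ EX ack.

Sat(EX ack) = {s : some successor in {q1, q3, q5}} = {q1, q2, q3, q5}
|Sat(EX ack)| = |{q1, q2, q3, q5}| = 4.

4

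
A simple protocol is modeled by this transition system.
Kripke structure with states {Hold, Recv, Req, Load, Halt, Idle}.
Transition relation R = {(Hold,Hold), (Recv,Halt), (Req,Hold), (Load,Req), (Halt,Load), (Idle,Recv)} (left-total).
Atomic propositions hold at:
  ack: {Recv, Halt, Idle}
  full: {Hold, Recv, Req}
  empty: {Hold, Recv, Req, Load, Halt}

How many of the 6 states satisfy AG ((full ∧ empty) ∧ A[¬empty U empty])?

2

Sat(full ∧ empty) = {Hold, Recv, Req}
Sat(¬empty) = {Idle}
A[¬empty U empty]: least fixpoint, start Z0 = Sat(empty) = {Hold, Recv, Req, Load, Halt}, add states in Sat(¬empty) with every successor in Z. Z1 = {Hold, Recv, Req, Load, Halt, Idle}; fixed.
Sat(A[¬empty U empty]) = {Hold, Recv, Req, Load, Halt, Idle}
Sat((full ∧ empty) ∧ A[¬empty U empty]) = {Hold, Recv, Req}
AG ((full ∧ empty) ∧ A[¬empty U empty]): greatest fixpoint, start Z0 = {Hold, Recv, Req}, keep only states in Sat with every successor in Z. Z1 = {Hold, Req}; fixed.
Sat(AG ((full ∧ empty) ∧ A[¬empty U empty])) = {Hold, Req}
|Sat(AG ((full ∧ empty) ∧ A[¬empty U empty]))| = |{Hold, Req}| = 2.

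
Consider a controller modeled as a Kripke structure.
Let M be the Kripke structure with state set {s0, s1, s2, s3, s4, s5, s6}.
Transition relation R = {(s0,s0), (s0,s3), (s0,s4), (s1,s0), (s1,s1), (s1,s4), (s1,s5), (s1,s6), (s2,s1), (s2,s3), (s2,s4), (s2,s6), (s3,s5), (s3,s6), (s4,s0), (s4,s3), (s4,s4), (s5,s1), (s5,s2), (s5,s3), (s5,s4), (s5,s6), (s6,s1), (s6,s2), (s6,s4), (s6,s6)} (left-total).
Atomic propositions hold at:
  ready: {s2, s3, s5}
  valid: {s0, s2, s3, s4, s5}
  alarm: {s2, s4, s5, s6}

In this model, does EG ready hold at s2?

EG ready: greatest fixpoint, start Z0 = {s2, s3, s5}, keep only states in Sat with some successor in Z. Already a fixed point.
Sat(EG ready) = {s2, s3, s5}
s2 ∈ Sat(EG ready) = {s2, s3, s5}, so the formula holds at s2.

Yes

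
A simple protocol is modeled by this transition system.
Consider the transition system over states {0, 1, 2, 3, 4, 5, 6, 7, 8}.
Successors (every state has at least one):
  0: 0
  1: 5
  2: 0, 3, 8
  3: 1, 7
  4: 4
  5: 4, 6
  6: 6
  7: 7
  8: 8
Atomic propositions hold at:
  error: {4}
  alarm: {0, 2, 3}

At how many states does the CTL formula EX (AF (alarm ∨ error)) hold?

Sat(alarm ∨ error) = {0, 2, 3, 4}
AF (alarm ∨ error): least fixpoint, start Z0 = {0, 2, 3, 4}, add states with every successor in Z. Already a fixed point.
Sat(AF (alarm ∨ error)) = {0, 2, 3, 4}
Sat(EX (AF (alarm ∨ error))) = {s : some successor in {0, 2, 3, 4}} = {0, 2, 4, 5}
|Sat(EX (AF (alarm ∨ error)))| = |{0, 2, 4, 5}| = 4.

4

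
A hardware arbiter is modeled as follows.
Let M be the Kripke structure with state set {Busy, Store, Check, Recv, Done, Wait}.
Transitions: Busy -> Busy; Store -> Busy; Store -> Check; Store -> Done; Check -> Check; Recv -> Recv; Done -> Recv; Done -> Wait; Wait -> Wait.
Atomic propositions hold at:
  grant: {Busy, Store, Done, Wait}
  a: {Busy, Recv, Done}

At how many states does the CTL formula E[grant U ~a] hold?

Sat(~a) = {Store, Check, Wait}
E[grant U ~a]: least fixpoint, start Z0 = Sat(~a) = {Store, Check, Wait}, add states in Sat(grant) with some successor in Z. Z1 = {Store, Check, Done, Wait}; fixed.
Sat(E[grant U ~a]) = {Store, Check, Done, Wait}
|Sat(E[grant U ~a])| = |{Store, Check, Done, Wait}| = 4.

4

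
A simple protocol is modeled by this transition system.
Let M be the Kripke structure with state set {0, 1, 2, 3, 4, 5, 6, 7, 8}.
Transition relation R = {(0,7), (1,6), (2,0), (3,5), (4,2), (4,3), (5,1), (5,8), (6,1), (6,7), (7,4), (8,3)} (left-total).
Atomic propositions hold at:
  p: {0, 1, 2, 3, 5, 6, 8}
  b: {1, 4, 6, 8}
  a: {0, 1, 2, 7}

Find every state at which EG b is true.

{1, 6}

EG b: greatest fixpoint, start Z0 = {1, 4, 6, 8}, keep only states in Sat with some successor in Z. Z1 = {1, 6}; fixed.
Sat(EG b) = {1, 6}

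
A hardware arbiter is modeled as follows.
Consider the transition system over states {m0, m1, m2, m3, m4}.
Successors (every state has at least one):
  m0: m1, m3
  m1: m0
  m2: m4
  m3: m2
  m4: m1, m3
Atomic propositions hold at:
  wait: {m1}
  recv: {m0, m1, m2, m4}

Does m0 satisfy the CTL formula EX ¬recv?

Sat(¬recv) = {m3}
Sat(EX ¬recv) = {s : some successor in {m3}} = {m0, m4}
m0 ∈ Sat(EX ¬recv) = {m0, m4}, so the formula holds at m0.

Yes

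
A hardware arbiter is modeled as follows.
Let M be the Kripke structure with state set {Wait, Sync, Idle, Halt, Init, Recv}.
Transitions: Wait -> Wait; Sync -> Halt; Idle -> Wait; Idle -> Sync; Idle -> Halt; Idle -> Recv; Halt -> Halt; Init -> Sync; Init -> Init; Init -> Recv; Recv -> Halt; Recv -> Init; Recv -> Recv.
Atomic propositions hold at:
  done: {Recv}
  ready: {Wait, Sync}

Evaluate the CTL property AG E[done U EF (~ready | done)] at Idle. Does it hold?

No

Sat(~ready) = {Idle, Halt, Init, Recv}
Sat(~ready | done) = {Idle, Halt, Init, Recv}
EF (~ready | done): least fixpoint, start Z0 = {Idle, Halt, Init, Recv}, add states with some successor in Z. Z1 = {Sync, Idle, Halt, Init, Recv}; fixed.
Sat(EF (~ready | done)) = {Sync, Idle, Halt, Init, Recv}
E[done U EF (~ready | done)]: least fixpoint, start Z0 = Sat(EF (~ready | done)) = {Sync, Idle, Halt, Init, Recv}, add states in Sat(done) with some successor in Z. Already a fixed point.
Sat(E[done U EF (~ready | done)]) = {Sync, Idle, Halt, Init, Recv}
AG E[done U EF (~ready | done)]: greatest fixpoint, start Z0 = {Sync, Idle, Halt, Init, Recv}, keep only states in Sat with every successor in Z. Z1 = {Sync, Halt, Init, Recv}; fixed.
Sat(AG E[done U EF (~ready | done)]) = {Sync, Halt, Init, Recv}
Idle ∉ Sat(AG E[done U EF (~ready | done)]) = {Sync, Halt, Init, Recv}, so the formula does not hold at Idle.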